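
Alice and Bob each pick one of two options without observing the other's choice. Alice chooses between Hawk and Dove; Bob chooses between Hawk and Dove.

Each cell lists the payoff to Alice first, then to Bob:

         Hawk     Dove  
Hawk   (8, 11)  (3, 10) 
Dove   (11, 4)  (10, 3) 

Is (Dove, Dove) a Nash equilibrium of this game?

At (Dove, Dove), Alice earns 10; switching to Hawk would give 3, so Alice has no profitable deviation.
Bob earns 3; switching to Hawk would give 4, so Bob would deviate.
Since at least one player can profitably deviate, this is not a Nash equilibrium.

No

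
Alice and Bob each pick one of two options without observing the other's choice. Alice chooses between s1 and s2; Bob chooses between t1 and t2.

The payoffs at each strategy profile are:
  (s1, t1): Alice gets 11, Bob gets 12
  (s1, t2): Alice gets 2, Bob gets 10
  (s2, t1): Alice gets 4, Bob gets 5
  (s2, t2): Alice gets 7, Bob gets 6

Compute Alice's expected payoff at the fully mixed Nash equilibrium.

First find y, the probability Bob plays t1, from Alice's indifference between s1 and s2: 11y + 2(1−y) = 4y + 7(1−y), giving y = 5/12.
Since Alice is indifferent in equilibrium, Alice's expected payoff equals the payoff from either row against (5/12, 7/12). Using s1: 11(5/12) + 2(7/12) = 23/4.

23/4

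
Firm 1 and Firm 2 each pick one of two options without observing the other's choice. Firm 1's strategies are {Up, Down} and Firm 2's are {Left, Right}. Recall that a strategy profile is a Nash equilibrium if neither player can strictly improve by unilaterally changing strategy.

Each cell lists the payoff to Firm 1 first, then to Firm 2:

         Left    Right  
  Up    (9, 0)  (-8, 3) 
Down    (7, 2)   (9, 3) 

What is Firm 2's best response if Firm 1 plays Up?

Right

Against Up, Firm 2 earns 0 from Left and 3 from Right.
So Right is the best response.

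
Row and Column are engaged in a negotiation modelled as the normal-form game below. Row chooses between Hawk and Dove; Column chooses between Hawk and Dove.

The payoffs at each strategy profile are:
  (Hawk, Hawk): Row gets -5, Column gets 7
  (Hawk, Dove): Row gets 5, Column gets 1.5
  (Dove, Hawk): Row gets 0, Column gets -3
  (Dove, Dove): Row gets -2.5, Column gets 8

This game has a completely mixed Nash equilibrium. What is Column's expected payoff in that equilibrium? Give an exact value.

First find x, the probability Row plays Hawk, from Column's indifference between Hawk and Dove: 7x − 3(1−x) = 1.5x + 8(1−x), giving x = 2/3.
Since Column is indifferent in equilibrium, Column's expected payoff equals the payoff from either column against (2/3, 1/3). Using Hawk: 7(2/3) − 3(1/3) = 11/3.

11/3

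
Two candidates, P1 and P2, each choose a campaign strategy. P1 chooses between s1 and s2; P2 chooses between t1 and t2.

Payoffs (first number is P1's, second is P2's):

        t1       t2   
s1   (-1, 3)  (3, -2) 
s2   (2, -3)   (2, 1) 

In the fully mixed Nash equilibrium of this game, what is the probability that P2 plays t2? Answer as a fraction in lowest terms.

Let q be the probability that P2 plays t1. In a completely mixed equilibrium, P1 must be indifferent between s1 and s2.
P1's expected payoff from s1 is −q + 3(1−q); from s2 it is 2q + 2(1−q).
Setting these equal: −4q + 3 = 2, so q = 1/4.
Therefore P2 plays t2 with probability 1 − 1/4 = 3/4.

3/4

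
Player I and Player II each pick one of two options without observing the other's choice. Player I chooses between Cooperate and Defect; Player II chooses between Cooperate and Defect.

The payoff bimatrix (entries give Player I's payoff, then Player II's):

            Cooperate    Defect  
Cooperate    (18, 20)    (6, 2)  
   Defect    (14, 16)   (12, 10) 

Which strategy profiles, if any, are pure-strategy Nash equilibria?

(Cooperate, Cooperate): Player I gets 18 ≥ 14 from Defect, and Player II gets 20 ≥ 2 from Defect — Nash equilibrium.
(Cooperate, Defect): Player I prefers Defect (12 > 6); Player II prefers Cooperate (20 > 2) — not an equilibrium.
(Defect, Cooperate): Player I prefers Cooperate (18 > 14) — not an equilibrium.
(Defect, Defect): Player II prefers Cooperate (16 > 10) — not an equilibrium.

(Cooperate, Cooperate)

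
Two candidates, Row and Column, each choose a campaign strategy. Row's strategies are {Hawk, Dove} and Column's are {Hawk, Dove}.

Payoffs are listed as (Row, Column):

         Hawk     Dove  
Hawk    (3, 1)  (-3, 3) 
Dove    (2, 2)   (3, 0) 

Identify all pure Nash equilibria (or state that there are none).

none

(Hawk, Hawk): Column prefers Dove (3 > 1) — not an equilibrium.
(Hawk, Dove): Row prefers Dove (3 > -3) — not an equilibrium.
(Dove, Hawk): Row prefers Hawk (3 > 2) — not an equilibrium.
(Dove, Dove): Column prefers Hawk (2 > 0) — not an equilibrium.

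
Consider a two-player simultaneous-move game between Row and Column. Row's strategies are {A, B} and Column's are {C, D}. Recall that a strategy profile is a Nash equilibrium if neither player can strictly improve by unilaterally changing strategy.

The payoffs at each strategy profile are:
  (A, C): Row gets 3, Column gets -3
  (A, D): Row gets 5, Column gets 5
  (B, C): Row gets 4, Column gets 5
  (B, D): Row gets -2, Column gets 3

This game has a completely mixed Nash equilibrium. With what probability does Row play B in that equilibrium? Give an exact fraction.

4/5

Let r be the probability that Row plays A. In a completely mixed equilibrium, Column must be indifferent between C and D.
Column's expected payoff from C is −3r + 5(1−r); from D it is 5r + 3(1−r).
Setting these equal: −8r + 5 = 2r + 3, so r = 1/5.
Therefore Row plays B with probability 1 − 1/5 = 4/5.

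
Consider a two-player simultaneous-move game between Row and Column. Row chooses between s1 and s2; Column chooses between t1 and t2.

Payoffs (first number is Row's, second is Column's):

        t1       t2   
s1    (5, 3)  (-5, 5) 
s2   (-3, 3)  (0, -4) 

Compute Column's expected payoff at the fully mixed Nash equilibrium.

3

First find x, the probability Row plays s1, from Column's indifference between t1 and t2: 3x + 3(1−x) = 5x − 4(1−x), giving x = 7/9.
Since Column is indifferent in equilibrium, Column's expected payoff equals the payoff from either column against (7/9, 2/9). Using t1: 3(7/9) + 3(2/9) = 3.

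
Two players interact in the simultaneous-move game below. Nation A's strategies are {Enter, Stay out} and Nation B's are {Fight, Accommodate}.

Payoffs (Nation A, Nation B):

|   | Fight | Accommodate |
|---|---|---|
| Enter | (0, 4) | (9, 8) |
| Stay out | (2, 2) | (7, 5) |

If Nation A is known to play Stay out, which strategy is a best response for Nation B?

Accommodate

Against Stay out, Nation B earns 2 from Fight and 5 from Accommodate.
So Accommodate is the best response.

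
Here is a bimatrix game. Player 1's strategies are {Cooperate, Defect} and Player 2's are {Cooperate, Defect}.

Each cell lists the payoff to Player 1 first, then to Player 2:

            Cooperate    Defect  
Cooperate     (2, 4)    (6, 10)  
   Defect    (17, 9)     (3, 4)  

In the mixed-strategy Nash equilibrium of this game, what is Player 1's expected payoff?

16/3

First find q, the probability Player 2 plays Cooperate, from Player 1's indifference between Cooperate and Defect: 2q + 6(1−q) = 17q + 3(1−q), giving q = 1/6.
Since Player 1 is indifferent in equilibrium, Player 1's expected payoff equals the payoff from either row against (1/6, 5/6). Using Cooperate: 2(1/6) + 6(5/6) = 16/3.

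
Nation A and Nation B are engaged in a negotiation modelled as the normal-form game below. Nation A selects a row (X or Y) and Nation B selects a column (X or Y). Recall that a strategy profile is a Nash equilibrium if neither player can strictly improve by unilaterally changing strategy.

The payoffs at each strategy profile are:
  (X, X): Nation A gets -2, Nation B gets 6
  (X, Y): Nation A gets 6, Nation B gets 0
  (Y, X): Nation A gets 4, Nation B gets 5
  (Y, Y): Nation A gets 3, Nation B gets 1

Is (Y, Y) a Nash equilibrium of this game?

No

At (Y, Y), Nation A earns 3; switching to X would give 6, so Nation A would deviate.
Nation B earns 1; switching to X would give 5, so Nation B would deviate.
Since at least one player can profitably deviate, this is not a Nash equilibrium.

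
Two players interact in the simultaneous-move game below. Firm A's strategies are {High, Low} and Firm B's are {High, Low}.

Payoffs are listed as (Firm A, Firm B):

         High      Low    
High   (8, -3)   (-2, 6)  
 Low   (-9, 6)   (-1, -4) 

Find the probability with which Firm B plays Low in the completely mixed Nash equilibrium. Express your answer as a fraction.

17/18

Let c be the probability that Firm B plays High. In a completely mixed equilibrium, Firm A must be indifferent between High and Low.
Firm A's expected payoff from High is 8c − 2(1−c); from Low it is −9c − (1−c).
Setting these equal: 10c − 2 = −8c − 1, so c = 1/18.
Therefore Firm B plays Low with probability 1 − 1/18 = 17/18.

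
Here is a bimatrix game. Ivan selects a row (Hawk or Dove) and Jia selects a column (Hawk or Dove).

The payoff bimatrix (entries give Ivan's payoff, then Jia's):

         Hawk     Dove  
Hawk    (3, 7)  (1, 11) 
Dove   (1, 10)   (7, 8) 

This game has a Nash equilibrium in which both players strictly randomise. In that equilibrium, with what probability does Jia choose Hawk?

3/4

Let c be the probability that Jia plays Hawk. In a completely mixed equilibrium, Ivan must be indifferent between Hawk and Dove.
Ivan's expected payoff from Hawk is 3c + (1−c); from Dove it is c + 7(1−c).
Setting these equal: 2c + 1 = −6c + 7, so c = 3/4.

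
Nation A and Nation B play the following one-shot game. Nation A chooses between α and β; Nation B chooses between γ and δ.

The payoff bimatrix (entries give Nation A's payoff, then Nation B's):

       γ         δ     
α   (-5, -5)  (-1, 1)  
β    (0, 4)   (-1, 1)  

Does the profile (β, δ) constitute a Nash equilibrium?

At (β, δ), Nation A earns -1; switching to α would give -1, so Nation A has no profitable deviation.
Nation B earns 1; switching to γ would give 4, so Nation B would deviate.
Since at least one player can profitably deviate, this is not a Nash equilibrium.

No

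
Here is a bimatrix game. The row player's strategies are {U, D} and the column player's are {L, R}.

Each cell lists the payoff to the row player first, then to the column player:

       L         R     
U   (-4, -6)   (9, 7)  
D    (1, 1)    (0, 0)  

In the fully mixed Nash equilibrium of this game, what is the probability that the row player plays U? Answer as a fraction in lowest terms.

1/14

Let r be the probability that the row player plays U. In a completely mixed equilibrium, the column player must be indifferent between L and R.
The column player's expected payoff from L is −6r + (1−r); from R it is 7r.
Setting these equal: −7r + 1 = 7r, so r = 1/14.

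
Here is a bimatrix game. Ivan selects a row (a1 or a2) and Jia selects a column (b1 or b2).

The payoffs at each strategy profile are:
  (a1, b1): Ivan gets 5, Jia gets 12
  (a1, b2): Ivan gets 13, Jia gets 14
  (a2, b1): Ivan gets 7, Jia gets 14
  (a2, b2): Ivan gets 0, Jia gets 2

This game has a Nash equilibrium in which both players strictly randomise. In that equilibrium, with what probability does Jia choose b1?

13/15

Let q be the probability that Jia plays b1. In a completely mixed equilibrium, Ivan must be indifferent between a1 and a2.
Ivan's expected payoff from a1 is 5q + 13(1−q); from a2 it is 7q.
Setting these equal: −8q + 13 = 7q, so q = 13/15.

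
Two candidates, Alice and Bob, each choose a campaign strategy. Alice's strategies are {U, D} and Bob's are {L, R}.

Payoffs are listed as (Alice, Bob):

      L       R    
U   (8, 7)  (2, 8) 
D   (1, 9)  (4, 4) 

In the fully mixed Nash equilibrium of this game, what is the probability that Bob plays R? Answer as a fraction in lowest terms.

7/9

Let y be the probability that Bob plays L. In a completely mixed equilibrium, Alice must be indifferent between U and D.
Alice's expected payoff from U is 8y + 2(1−y); from D it is y + 4(1−y).
Setting these equal: 6y + 2 = −3y + 4, so y = 2/9.
Therefore Bob plays R with probability 1 − 2/9 = 7/9.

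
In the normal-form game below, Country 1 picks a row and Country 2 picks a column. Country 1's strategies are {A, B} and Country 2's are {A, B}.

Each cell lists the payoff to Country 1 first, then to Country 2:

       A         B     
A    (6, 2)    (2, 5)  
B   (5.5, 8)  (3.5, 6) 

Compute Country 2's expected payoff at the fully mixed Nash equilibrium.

28/5

First find x, the probability Country 1 plays A, from Country 2's indifference between A and B: 2x + 8(1−x) = 5x + 6(1−x), giving x = 2/5.
Since Country 2 is indifferent in equilibrium, Country 2's expected payoff equals the payoff from either column against (2/5, 3/5). Using A: 2(2/5) + 8(3/5) = 28/5.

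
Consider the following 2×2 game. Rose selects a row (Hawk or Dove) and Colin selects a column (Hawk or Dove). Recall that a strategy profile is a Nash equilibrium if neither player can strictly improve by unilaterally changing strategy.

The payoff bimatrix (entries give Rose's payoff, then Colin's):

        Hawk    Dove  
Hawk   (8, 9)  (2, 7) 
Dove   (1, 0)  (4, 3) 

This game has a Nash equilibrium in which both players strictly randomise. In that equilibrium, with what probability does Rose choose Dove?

Let r be the probability that Rose plays Hawk. In a completely mixed equilibrium, Colin must be indifferent between Hawk and Dove.
Colin's expected payoff from Hawk is 9r; from Dove it is 7r + 3(1−r).
Setting these equal: 9r = 4r + 3, so r = 3/5.
Therefore Rose plays Dove with probability 1 − 3/5 = 2/5.

2/5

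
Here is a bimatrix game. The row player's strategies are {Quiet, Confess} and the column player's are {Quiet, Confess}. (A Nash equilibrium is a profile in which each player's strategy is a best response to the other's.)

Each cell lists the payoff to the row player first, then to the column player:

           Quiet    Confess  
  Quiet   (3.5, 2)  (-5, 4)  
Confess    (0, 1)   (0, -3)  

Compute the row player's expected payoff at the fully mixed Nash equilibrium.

0

First find y, the probability the column player plays Quiet, from the row player's indifference between Quiet and Confess: 3.5y − 5(1−y) = 0, giving y = 10/17.
Since the row player is indifferent in equilibrium, the row player's expected payoff equals the payoff from either row against (10/17, 7/17). Using Quiet: 3.5(10/17) − 5(7/17) = 0.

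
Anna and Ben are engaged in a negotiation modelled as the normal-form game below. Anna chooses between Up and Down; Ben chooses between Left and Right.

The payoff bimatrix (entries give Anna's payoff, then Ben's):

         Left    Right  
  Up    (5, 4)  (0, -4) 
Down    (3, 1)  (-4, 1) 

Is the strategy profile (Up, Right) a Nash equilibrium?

At (Up, Right), Anna earns 0; switching to Down would give -4, so Anna has no profitable deviation.
Ben earns -4; switching to Left would give 4, so Ben would deviate.
Since at least one player can profitably deviate, this is not a Nash equilibrium.

No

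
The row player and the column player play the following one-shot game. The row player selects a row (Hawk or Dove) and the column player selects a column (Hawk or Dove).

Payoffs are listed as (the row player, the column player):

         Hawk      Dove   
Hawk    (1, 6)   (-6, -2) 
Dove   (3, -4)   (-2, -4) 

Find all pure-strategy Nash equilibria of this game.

(Hawk, Hawk): the row player prefers Dove (3 > 1) — not an equilibrium.
(Hawk, Dove): the row player prefers Dove (-2 > -6); the column player prefers Hawk (6 > -2) — not an equilibrium.
(Dove, Hawk): the row player gets 3 ≥ 1 from Hawk, and the column player gets -4 ≥ -4 from Dove — Nash equilibrium.
(Dove, Dove): the row player gets -2 ≥ -6 from Hawk, and the column player gets -4 ≥ -4 from Hawk — Nash equilibrium.

(Dove, Hawk) and (Dove, Dove)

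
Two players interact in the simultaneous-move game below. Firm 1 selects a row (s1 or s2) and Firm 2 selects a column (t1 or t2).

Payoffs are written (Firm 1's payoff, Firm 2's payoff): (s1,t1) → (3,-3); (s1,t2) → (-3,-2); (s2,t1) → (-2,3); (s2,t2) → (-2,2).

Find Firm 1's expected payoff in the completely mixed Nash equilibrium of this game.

First find y, the probability Firm 2 plays t1, from Firm 1's indifference between s1 and s2: 3y − 3(1−y) = −2y − 2(1−y), giving y = 1/6.
Since Firm 1 is indifferent in equilibrium, Firm 1's expected payoff equals the payoff from either row against (1/6, 5/6). Using s1: 3(1/6) − 3(5/6) = -2.

-2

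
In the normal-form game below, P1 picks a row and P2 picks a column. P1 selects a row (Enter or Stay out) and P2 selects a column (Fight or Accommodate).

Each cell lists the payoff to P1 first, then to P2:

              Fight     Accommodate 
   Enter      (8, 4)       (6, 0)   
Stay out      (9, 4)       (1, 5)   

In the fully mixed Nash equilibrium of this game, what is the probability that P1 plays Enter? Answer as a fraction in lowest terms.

1/5

Let r be the probability that P1 plays Enter. In a completely mixed equilibrium, P2 must be indifferent between Fight and Accommodate.
P2's expected payoff from Fight is 4r + 4(1−r); from Accommodate it is 5(1−r).
Setting these equal: 4 = −5r + 5, so r = 1/5.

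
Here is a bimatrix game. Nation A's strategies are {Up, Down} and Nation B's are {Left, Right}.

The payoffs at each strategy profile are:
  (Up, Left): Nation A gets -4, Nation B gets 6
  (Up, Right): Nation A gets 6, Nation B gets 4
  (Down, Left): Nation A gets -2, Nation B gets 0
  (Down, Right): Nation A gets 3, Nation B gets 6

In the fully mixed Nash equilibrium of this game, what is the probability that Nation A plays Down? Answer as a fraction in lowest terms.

Let x be the probability that Nation A plays Up. In a completely mixed equilibrium, Nation B must be indifferent between Left and Right.
Nation B's expected payoff from Left is 6x; from Right it is 4x + 6(1−x).
Setting these equal: 6x = −2x + 6, so x = 3/4.
Therefore Nation A plays Down with probability 1 − 3/4 = 1/4.

1/4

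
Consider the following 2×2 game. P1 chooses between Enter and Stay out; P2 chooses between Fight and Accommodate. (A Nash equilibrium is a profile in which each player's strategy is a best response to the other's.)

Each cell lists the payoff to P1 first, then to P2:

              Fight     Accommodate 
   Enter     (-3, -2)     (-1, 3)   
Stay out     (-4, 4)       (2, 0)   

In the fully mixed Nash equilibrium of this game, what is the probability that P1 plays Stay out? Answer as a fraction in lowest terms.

Let r be the probability that P1 plays Enter. In a completely mixed equilibrium, P2 must be indifferent between Fight and Accommodate.
P2's expected payoff from Fight is −2r + 4(1−r); from Accommodate it is 3r.
Setting these equal: −6r + 4 = 3r, so r = 4/9.
Therefore P1 plays Stay out with probability 1 − 4/9 = 5/9.

5/9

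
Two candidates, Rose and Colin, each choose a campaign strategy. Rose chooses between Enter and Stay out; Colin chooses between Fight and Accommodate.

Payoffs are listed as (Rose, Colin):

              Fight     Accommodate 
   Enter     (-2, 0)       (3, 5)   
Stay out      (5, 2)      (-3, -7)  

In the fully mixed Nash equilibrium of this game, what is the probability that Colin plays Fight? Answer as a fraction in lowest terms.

Let c be the probability that Colin plays Fight. In a completely mixed equilibrium, Rose must be indifferent between Enter and Stay out.
Rose's expected payoff from Enter is −2c + 3(1−c); from Stay out it is 5c − 3(1−c).
Setting these equal: −5c + 3 = 8c − 3, so c = 6/13.

6/13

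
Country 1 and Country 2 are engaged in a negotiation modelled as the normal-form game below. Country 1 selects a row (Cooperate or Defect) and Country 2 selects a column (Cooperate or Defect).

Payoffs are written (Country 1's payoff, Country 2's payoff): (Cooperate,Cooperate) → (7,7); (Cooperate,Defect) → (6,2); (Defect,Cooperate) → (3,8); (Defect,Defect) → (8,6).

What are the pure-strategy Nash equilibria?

(Cooperate, Cooperate): Country 1 gets 7 ≥ 3 from Defect, and Country 2 gets 7 ≥ 2 from Defect — Nash equilibrium.
(Cooperate, Defect): Country 1 prefers Defect (8 > 6); Country 2 prefers Cooperate (7 > 2) — not an equilibrium.
(Defect, Cooperate): Country 1 prefers Cooperate (7 > 3) — not an equilibrium.
(Defect, Defect): Country 2 prefers Cooperate (8 > 6) — not an equilibrium.

(Cooperate, Cooperate)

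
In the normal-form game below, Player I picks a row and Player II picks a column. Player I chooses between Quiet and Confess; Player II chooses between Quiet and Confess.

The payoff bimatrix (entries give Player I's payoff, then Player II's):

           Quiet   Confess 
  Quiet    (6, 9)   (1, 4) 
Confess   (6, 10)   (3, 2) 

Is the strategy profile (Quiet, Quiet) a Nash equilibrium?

At (Quiet, Quiet), Player I earns 6; switching to Confess would give 6, so Player I has no profitable deviation.
Player II earns 9; switching to Confess would give 4, so Player II has no profitable deviation.
Neither player can gain by a unilateral deviation, so this profile is a Nash equilibrium.

Yes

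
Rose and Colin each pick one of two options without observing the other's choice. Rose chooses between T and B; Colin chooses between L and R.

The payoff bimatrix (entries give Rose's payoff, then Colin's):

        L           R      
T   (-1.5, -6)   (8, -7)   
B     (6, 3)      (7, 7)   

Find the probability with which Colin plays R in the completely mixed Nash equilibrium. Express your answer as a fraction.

Let y be the probability that Colin plays L. In a completely mixed equilibrium, Rose must be indifferent between T and B.
Rose's expected payoff from T is −1.5y + 8(1−y); from B it is 6y + 7(1−y).
Setting these equal: −9.5y + 8 = −y + 7, so y = 2/17.
Therefore Colin plays R with probability 1 − 2/17 = 15/17.

15/17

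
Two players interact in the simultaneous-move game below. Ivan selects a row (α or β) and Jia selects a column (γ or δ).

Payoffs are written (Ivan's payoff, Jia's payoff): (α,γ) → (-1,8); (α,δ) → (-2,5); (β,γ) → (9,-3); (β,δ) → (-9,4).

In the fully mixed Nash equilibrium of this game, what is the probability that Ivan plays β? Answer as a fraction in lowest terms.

3/10

Let x be the probability that Ivan plays α. In a completely mixed equilibrium, Jia must be indifferent between γ and δ.
Jia's expected payoff from γ is 8x − 3(1−x); from δ it is 5x + 4(1−x).
Setting these equal: 11x − 3 = x + 4, so x = 7/10.
Therefore Ivan plays β with probability 1 − 7/10 = 3/10.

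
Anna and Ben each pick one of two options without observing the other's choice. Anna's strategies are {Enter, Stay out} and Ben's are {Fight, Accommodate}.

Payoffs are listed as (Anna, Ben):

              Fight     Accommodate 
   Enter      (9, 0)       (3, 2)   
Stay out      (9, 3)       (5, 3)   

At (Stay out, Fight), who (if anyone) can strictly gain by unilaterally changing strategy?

Neither

Anna at (Stay out, Fight) earns 9; deviating to Enter yields 9 — not better.
Ben earns 3; deviating to Accommodate yields 3 — not better.
Neither player can strictly improve; the profile is a Nash equilibrium.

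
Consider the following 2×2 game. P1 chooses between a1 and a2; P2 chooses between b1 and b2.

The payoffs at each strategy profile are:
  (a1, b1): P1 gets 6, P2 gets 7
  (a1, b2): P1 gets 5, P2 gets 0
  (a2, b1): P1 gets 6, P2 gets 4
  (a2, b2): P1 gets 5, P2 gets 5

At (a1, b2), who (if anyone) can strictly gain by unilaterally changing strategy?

P1 at (a1, b2) earns 5; deviating to a2 yields 5 — not better.
P2 earns 0; deviating to b1 yields 7 — a strict improvement.
Only P2 has a strictly profitable deviation.

P2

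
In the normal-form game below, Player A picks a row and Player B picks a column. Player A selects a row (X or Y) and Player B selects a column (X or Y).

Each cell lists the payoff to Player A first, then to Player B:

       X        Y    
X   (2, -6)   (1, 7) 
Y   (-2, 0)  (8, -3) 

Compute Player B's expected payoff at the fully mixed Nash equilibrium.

-9/8

First find p, the probability Player A plays X, from Player B's indifference between X and Y: −6p = 7p − 3(1−p), giving p = 3/16.
Since Player B is indifferent in equilibrium, Player B's expected payoff equals the payoff from either column against (3/16, 13/16). Using X: −6(3/16) = -9/8.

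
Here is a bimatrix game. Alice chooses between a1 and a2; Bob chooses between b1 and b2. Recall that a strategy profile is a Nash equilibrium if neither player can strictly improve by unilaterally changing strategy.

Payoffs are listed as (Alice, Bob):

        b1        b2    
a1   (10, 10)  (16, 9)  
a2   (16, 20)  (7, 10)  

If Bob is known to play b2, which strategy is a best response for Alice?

a1

Against b2, Alice earns 16 from a1 and 7 from a2.
So a1 is the best response.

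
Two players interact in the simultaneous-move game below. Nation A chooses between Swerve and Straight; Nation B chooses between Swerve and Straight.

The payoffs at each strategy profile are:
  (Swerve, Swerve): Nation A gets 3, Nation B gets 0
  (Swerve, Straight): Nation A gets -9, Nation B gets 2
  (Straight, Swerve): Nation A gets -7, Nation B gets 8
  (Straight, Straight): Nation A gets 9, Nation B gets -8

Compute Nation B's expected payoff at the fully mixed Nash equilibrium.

First find x, the probability Nation A plays Swerve, from Nation B's indifference between Swerve and Straight: 8(1−x) = 2x − 8(1−x), giving x = 8/9.
Since Nation B is indifferent in equilibrium, Nation B's expected payoff equals the payoff from either column against (8/9, 1/9). Using Swerve: 8(1/9) = 8/9.

8/9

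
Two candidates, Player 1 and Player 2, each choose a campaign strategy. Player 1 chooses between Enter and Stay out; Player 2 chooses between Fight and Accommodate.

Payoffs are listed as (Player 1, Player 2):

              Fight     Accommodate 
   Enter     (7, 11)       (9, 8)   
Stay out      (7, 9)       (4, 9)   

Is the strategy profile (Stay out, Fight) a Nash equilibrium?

Yes

At (Stay out, Fight), Player 1 earns 7; switching to Enter would give 7, so Player 1 has no profitable deviation.
Player 2 earns 9; switching to Accommodate would give 9, so Player 2 has no profitable deviation.
Neither player can gain by a unilateral deviation, so this profile is a Nash equilibrium.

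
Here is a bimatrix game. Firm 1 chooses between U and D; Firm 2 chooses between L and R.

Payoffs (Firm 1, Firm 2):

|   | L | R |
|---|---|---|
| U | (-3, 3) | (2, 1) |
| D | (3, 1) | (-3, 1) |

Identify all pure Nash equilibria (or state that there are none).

(D, L)

(U, L): Firm 1 prefers D (3 > -3) — not an equilibrium.
(U, R): Firm 2 prefers L (3 > 1) — not an equilibrium.
(D, L): Firm 1 gets 3 ≥ -3 from U, and Firm 2 gets 1 ≥ 1 from R — Nash equilibrium.
(D, R): Firm 1 prefers U (2 > -3) — not an equilibrium.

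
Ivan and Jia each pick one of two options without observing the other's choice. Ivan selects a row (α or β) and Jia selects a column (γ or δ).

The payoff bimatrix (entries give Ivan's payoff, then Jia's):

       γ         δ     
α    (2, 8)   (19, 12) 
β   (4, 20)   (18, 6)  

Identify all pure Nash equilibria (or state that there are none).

(α, δ) and (β, γ)

(α, γ): Ivan prefers β (4 > 2); Jia prefers δ (12 > 8) — not an equilibrium.
(α, δ): Ivan gets 19 ≥ 18 from β, and Jia gets 12 ≥ 8 from γ — Nash equilibrium.
(β, γ): Ivan gets 4 ≥ 2 from α, and Jia gets 20 ≥ 6 from δ — Nash equilibrium.
(β, δ): Ivan prefers α (19 > 18); Jia prefers γ (20 > 6) — not an equilibrium.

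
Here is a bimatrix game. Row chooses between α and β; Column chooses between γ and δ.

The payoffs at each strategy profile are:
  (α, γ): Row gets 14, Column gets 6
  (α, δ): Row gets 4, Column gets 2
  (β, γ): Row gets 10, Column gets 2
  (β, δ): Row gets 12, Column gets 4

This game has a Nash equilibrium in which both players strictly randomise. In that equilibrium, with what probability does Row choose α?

1/3

Let x be the probability that Row plays α. In a completely mixed equilibrium, Column must be indifferent between γ and δ.
Column's expected payoff from γ is 6x + 2(1−x); from δ it is 2x + 4(1−x).
Setting these equal: 4x + 2 = −2x + 4, so x = 1/3.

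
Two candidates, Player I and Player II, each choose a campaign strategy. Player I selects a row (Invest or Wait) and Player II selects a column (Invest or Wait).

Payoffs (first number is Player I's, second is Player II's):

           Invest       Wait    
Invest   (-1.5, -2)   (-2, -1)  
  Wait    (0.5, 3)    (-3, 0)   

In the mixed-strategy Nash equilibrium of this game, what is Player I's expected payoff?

-11/6

First find y, the probability Player II plays Invest, from Player I's indifference between Invest and Wait: −1.5y − 2(1−y) = 0.5y − 3(1−y), giving y = 1/3.
Since Player I is indifferent in equilibrium, Player I's expected payoff equals the payoff from either row against (1/3, 2/3). Using Invest: −1.5(1/3) − 2(2/3) = -11/6.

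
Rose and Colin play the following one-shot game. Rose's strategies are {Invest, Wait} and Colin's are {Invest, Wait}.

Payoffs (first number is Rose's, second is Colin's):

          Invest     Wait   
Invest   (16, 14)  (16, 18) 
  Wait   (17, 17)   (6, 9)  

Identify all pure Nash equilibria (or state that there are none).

(Invest, Invest): Rose prefers Wait (17 > 16); Colin prefers Wait (18 > 14) — not an equilibrium.
(Invest, Wait): Rose gets 16 ≥ 6 from Wait, and Colin gets 18 ≥ 14 from Invest — Nash equilibrium.
(Wait, Invest): Rose gets 17 ≥ 16 from Invest, and Colin gets 17 ≥ 9 from Wait — Nash equilibrium.
(Wait, Wait): Rose prefers Invest (16 > 6); Colin prefers Invest (17 > 9) — not an equilibrium.

(Invest, Wait) and (Wait, Invest)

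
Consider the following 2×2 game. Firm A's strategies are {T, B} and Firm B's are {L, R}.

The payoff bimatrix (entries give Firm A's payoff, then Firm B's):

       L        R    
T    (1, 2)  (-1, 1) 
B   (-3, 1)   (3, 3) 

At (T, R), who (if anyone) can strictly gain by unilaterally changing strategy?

Both

Firm A at (T, R) earns -1; deviating to B yields 3 — a strict improvement.
Firm B earns 1; deviating to L yields 2 — a strict improvement.
Both Firm A and Firm B have strictly profitable deviations.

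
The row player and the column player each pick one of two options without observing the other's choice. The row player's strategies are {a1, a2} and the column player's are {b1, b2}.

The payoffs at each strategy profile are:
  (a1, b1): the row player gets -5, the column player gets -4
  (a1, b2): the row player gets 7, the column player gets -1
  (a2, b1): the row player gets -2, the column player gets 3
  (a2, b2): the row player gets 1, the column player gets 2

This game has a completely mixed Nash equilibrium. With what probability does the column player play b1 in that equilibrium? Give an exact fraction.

Let q be the probability that the column player plays b1. In a completely mixed equilibrium, the row player must be indifferent between a1 and a2.
The row player's expected payoff from a1 is −5q + 7(1−q); from a2 it is −2q + (1−q).
Setting these equal: −12q + 7 = −3q + 1, so q = 2/3.

2/3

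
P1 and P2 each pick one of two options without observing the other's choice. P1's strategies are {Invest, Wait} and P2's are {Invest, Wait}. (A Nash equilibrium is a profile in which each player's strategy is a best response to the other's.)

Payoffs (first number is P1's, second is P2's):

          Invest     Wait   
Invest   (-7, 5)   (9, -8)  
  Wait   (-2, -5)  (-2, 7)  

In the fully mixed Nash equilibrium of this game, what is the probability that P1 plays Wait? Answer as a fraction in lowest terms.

Let r be the probability that P1 plays Invest. In a completely mixed equilibrium, P2 must be indifferent between Invest and Wait.
P2's expected payoff from Invest is 5r − 5(1−r); from Wait it is −8r + 7(1−r).
Setting these equal: 10r − 5 = −15r + 7, so r = 12/25.
Therefore P1 plays Wait with probability 1 − 12/25 = 13/25.

13/25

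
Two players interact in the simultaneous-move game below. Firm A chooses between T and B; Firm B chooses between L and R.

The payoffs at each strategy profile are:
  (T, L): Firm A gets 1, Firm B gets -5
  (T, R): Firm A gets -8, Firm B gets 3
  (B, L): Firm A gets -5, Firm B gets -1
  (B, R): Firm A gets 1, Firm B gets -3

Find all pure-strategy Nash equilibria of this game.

none

(T, L): Firm B prefers R (3 > -5) — not an equilibrium.
(T, R): Firm A prefers B (1 > -8) — not an equilibrium.
(B, L): Firm A prefers T (1 > -5) — not an equilibrium.
(B, R): Firm B prefers L (-1 > -3) — not an equilibrium.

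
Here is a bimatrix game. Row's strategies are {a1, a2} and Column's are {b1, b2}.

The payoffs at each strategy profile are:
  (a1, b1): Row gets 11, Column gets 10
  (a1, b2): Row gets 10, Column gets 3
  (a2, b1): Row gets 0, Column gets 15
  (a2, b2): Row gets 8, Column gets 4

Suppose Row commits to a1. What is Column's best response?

Against a1, Column earns 10 from b1 and 3 from b2.
So b1 is the best response.

b1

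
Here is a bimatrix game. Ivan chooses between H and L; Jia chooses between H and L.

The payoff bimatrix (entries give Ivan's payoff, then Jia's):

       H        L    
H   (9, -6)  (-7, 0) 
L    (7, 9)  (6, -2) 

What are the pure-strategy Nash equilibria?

none

(H, H): Jia prefers L (0 > -6) — not an equilibrium.
(H, L): Ivan prefers L (6 > -7) — not an equilibrium.
(L, H): Ivan prefers H (9 > 7) — not an equilibrium.
(L, L): Jia prefers H (9 > -2) — not an equilibrium.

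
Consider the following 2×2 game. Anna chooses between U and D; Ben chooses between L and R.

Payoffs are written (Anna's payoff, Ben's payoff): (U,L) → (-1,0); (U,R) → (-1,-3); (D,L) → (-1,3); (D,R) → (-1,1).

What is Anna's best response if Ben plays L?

either — both U and D are best responses

Against L, Anna earns -1 from U and -1 from D.
So either strategy is a best response.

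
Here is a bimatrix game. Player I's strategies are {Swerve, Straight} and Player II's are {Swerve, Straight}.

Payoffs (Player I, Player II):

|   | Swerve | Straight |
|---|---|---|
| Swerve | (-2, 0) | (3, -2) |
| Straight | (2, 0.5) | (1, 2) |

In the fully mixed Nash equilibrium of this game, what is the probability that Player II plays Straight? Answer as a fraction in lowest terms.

2/3

Let q be the probability that Player II plays Swerve. In a completely mixed equilibrium, Player I must be indifferent between Swerve and Straight.
Player I's expected payoff from Swerve is −2q + 3(1−q); from Straight it is 2q + (1−q).
Setting these equal: −5q + 3 = q + 1, so q = 1/3.
Therefore Player II plays Straight with probability 1 − 1/3 = 2/3.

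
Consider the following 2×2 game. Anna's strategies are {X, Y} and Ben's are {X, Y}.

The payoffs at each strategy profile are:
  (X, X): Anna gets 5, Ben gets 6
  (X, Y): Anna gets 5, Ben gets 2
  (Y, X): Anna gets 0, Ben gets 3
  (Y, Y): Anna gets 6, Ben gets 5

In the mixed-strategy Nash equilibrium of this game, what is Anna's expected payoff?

First find y, the probability Ben plays X, from Anna's indifference between X and Y: 5y + 5(1−y) = 6(1−y), giving y = 1/6.
Since Anna is indifferent in equilibrium, Anna's expected payoff equals the payoff from either row against (1/6, 5/6). Using X: 5(1/6) + 5(5/6) = 5.

5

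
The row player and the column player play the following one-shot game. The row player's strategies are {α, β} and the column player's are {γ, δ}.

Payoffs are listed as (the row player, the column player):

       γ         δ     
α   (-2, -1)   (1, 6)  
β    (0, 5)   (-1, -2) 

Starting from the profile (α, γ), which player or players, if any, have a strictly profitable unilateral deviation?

Both

The row player at (α, γ) earns -2; deviating to β yields 0 — a strict improvement.
The column player earns -1; deviating to δ yields 6 — a strict improvement.
Both the row player and the column player have strictly profitable deviations.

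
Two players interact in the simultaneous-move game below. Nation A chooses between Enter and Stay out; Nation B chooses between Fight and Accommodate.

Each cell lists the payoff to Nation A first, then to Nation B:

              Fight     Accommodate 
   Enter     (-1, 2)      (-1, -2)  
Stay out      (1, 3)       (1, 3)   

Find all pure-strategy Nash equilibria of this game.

(Enter, Fight): Nation A prefers Stay out (1 > -1) — not an equilibrium.
(Enter, Accommodate): Nation A prefers Stay out (1 > -1); Nation B prefers Fight (2 > -2) — not an equilibrium.
(Stay out, Fight): Nation A gets 1 ≥ -1 from Enter, and Nation B gets 3 ≥ 3 from Accommodate — Nash equilibrium.
(Stay out, Accommodate): Nation A gets 1 ≥ -1 from Enter, and Nation B gets 3 ≥ 3 from Fight — Nash equilibrium.

(Stay out, Fight) and (Stay out, Accommodate)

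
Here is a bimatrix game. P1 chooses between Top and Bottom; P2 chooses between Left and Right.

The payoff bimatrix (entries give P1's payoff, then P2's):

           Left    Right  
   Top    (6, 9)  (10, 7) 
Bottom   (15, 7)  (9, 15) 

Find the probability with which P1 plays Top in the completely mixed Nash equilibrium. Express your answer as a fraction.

Let x be the probability that P1 plays Top. In a completely mixed equilibrium, P2 must be indifferent between Left and Right.
P2's expected payoff from Left is 9x + 7(1−x); from Right it is 7x + 15(1−x).
Setting these equal: 2x + 7 = −8x + 15, so x = 4/5.

4/5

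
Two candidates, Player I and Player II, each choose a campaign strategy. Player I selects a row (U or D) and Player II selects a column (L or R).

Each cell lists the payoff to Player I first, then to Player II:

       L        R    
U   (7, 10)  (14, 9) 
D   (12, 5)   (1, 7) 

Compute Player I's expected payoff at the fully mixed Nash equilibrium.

First find y, the probability Player II plays L, from Player I's indifference between U and D: 7y + 14(1−y) = 12y + (1−y), giving y = 13/18.
Since Player I is indifferent in equilibrium, Player I's expected payoff equals the payoff from either row against (13/18, 5/18). Using U: 7(13/18) + 14(5/18) = 161/18.

161/18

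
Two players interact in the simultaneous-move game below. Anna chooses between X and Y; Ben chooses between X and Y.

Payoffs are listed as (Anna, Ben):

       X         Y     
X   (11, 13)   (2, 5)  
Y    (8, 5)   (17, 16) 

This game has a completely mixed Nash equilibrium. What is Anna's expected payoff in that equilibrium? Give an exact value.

19/2

First find y, the probability Ben plays X, from Anna's indifference between X and Y: 11y + 2(1−y) = 8y + 17(1−y), giving y = 5/6.
Since Anna is indifferent in equilibrium, Anna's expected payoff equals the payoff from either row against (5/6, 1/6). Using X: 11(5/6) + 2(1/6) = 19/2.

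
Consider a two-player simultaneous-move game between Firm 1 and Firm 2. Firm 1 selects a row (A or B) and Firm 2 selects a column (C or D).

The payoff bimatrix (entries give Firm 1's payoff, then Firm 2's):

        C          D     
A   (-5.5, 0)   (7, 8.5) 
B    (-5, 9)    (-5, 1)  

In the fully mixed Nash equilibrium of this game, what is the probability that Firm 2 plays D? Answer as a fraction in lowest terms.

1/25

Let y be the probability that Firm 2 plays C. In a completely mixed equilibrium, Firm 1 must be indifferent between A and B.
Firm 1's expected payoff from A is −5.5y + 7(1−y); from B it is −5y − 5(1−y).
Setting these equal: −12.5y + 7 = -5, so y = 24/25.
Therefore Firm 2 plays D with probability 1 − 24/25 = 1/25.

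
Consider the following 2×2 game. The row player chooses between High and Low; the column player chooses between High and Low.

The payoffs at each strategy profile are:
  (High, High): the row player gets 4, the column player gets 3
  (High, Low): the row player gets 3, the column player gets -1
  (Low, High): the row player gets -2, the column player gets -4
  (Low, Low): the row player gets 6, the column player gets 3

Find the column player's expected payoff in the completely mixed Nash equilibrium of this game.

5/11

First find x, the probability the row player plays High, from the column player's indifference between High and Low: 3x − 4(1−x) = −x + 3(1−x), giving x = 7/11.
Since the column player is indifferent in equilibrium, the column player's expected payoff equals the payoff from either column against (7/11, 4/11). Using High: 3(7/11) − 4(4/11) = 5/11.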